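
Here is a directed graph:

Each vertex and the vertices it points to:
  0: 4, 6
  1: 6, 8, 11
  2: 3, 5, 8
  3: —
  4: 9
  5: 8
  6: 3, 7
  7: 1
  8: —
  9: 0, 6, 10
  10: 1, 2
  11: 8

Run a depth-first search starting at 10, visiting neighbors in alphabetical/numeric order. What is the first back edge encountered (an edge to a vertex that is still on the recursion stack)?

DFS from 10 (visiting neighbors in alphabetical/numeric order); mark gray on enter, black on exit:
10 gray
  1 gray
    6 gray
      3 gray
      3 black
      7 gray
        7→1: 1 is gray → back edge
First back edge: 7 → 1.

7->1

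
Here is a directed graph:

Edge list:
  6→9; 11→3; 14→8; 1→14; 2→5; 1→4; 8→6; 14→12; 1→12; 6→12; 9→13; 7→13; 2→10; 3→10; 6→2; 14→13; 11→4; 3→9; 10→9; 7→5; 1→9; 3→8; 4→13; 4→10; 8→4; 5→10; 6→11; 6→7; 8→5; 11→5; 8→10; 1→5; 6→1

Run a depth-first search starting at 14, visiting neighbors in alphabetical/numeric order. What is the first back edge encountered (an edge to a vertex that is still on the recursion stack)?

DFS from 14 (visiting neighbors in alphabetical/numeric order); mark gray on enter, black on exit:
14 gray
  8 gray
    4 gray
      10 gray
        9 gray
          13 gray
          13 black
        9 black
      10 black
      4→13: 13 black — skip
    4 black
    5 gray
      5→10: 10 black — skip
    5 black
    6 gray
      1 gray
        1→4: 4 black — skip
        1→5: 5 black — skip
        1→9: 9 black — skip
        12 gray
        12 black
        1→14: 14 is gray → back edge
First back edge: 1 → 14.

1->14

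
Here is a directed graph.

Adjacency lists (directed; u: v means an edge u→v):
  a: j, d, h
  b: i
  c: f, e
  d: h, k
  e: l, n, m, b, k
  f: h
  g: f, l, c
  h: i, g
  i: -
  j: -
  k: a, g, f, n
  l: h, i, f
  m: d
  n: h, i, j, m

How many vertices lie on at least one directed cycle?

A vertex is on a directed cycle iff it belongs to a strongly connected component of size ≥ 2 (or has a self-loop).
The vertices on cycles are {a, c, d, e, f, g, h, k, l, m, n} — 11 in total.

11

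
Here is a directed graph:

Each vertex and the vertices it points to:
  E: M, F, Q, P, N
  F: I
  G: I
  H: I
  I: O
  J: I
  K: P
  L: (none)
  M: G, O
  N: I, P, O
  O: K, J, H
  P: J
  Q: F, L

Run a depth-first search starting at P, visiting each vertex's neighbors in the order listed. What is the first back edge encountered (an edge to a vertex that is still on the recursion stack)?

K→P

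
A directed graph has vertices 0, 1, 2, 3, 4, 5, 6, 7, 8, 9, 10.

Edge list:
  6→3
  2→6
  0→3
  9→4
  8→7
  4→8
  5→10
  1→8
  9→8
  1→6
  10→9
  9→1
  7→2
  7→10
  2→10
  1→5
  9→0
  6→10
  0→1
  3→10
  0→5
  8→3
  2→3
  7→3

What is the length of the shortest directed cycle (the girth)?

4

For each vertex v, BFS finds the shortest path from v back to v.
The shortest such closed walk is 9 → 1 → 6 → 10 → 9, length 4.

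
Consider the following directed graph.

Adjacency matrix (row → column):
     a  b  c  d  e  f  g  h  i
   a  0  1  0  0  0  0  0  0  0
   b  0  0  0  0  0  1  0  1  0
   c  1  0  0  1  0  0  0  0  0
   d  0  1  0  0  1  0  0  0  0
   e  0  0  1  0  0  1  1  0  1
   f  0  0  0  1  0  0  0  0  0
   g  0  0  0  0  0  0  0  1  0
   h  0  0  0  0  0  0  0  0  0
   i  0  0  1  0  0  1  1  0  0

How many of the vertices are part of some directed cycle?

A vertex is on a directed cycle iff it belongs to a strongly connected component of size ≥ 2 (or has a self-loop).
The vertices on cycles are {a, b, c, d, e, f, i} — 7 in total.

7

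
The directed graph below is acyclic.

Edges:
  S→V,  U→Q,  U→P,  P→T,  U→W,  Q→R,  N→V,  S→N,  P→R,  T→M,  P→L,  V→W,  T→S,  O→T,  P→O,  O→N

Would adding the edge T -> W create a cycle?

No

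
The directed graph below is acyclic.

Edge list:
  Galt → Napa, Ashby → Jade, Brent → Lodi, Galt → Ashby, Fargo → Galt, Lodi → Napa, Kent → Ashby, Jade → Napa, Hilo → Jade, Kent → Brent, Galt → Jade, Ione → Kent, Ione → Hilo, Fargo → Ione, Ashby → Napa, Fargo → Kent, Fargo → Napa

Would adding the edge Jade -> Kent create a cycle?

Yes

Adding Jade→Kent creates a cycle iff Kent can already reach Jade.
Path from Kent: Kent → Ashby → Jade.
So Kent → … → Jade → Kent is a cycle.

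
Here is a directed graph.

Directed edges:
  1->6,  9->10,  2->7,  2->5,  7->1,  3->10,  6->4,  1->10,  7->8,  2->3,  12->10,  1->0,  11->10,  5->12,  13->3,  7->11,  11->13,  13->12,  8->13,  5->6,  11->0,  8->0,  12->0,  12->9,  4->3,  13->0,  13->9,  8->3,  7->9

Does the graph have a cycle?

DFS with white/gray/black marking, starting from 12:
12 gray
  10 gray
  10 black
  0 gray
  0 black
  9 gray
    9→10: 10 black — skip
  9 black
12 black
1 gray
  6 gray
    4 gray
      3 gray
        3→10: 10 black — skip
      3 black
    4 black
  6 black
  1→10: 10 black — skip
  1→0: 0 black — skip
1 black
2 gray
  5 gray
    5→12: 12 black — skip
    5→6: 6 black — skip
  5 black
  7 gray
    8 gray
      13 gray
        13→3: 3 black — skip
        13→9: 9 black — skip
        13→0: 0 black — skip
        13→12: 12 black — skip
      13 black
      8→3: 3 black — skip
      8→0: 0 black — skip
    8 black
    7→1: 1 black — skip
    7→9: 9 black — skip
    11 gray
      11→10: 10 black — skip
      11→13: 13 black — skip
      11→0: 0 black — skip
    11 black
  7 black
  2→3: 3 black — skip
2 black
Every edge goes to a white or black vertex — no back edge, so the graph is acyclic.

No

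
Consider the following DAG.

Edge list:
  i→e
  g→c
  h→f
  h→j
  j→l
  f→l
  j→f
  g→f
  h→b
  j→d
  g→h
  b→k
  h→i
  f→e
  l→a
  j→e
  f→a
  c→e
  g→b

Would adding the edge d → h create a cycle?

Adding d→h creates a cycle iff h can already reach d.
Path from h: h → j → d.
So h → … → d → h is a cycle.

Yes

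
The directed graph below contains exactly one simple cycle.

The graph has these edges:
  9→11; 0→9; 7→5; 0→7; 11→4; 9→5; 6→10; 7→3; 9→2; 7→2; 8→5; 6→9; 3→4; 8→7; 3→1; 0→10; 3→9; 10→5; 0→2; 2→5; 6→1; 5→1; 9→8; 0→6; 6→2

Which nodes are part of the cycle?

DFS with gray/black marking from 9:
9 gray
  8 gray
    7 gray
      2 gray
        5 gray
          1 gray
          1 black
        5 black
      2 black
      7→5: 5 black — skip
      3 gray
        3→9: 9 is gray → back edge
Back edge closes the cycle 9 → 8 → 7 → 3 → 9; its vertices are {3, 7, 8, 9}.

3, 7, 8, 9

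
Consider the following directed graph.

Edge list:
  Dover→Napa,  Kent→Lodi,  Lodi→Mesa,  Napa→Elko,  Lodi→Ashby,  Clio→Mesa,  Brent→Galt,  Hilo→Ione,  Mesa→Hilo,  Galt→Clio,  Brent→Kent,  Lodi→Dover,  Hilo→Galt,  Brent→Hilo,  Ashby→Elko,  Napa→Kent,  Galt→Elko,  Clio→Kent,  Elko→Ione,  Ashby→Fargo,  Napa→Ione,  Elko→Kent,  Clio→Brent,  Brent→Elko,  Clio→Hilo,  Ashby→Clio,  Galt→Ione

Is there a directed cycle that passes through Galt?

Yes

Galt is on a cycle iff Galt can reach itself via ≥1 edge.
Galt → Clio → Hilo → Galt — yes.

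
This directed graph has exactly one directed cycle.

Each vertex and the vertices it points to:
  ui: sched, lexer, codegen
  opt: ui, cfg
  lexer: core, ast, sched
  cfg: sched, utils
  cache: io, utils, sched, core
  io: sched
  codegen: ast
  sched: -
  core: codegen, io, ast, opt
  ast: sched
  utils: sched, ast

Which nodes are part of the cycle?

ui, opt, core, lexer

DFS with gray/black marking from core:
core gray
  codegen gray
    ast gray
      sched gray
      sched black
    ast black
  codegen black
  io gray
    io→sched: sched black — skip
  io black
  core→ast: ast black — skip
  opt gray
    ui gray
      ui→sched: sched black — skip
      lexer gray
        lexer→core: core is gray → back edge
Back edge closes the cycle core → opt → ui → lexer → core; its vertices are {ui, opt, core, lexer}.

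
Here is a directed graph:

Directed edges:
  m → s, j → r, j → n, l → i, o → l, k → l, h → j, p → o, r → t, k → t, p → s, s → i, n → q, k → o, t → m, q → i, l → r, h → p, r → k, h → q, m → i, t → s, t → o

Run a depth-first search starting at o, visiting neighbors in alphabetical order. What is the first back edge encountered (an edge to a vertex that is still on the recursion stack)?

k->l

DFS from o (visiting neighbors in alphabetical order); mark gray on enter, black on exit:
o gray
  l gray
    i gray
    i black
    r gray
      k gray
        k→l: l is gray → back edge
First back edge: k → l.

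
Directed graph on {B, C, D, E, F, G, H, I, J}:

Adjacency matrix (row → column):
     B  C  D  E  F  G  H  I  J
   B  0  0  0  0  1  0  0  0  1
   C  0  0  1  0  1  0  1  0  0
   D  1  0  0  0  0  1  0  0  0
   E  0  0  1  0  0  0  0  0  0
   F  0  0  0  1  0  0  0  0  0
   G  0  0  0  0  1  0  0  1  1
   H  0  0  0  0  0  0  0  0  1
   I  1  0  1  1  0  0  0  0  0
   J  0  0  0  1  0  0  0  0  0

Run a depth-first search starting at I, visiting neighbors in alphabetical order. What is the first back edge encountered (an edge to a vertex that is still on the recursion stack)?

D->B

DFS from I (visiting neighbors in alphabetical order); mark gray on enter, black on exit:
I gray
  B gray
    F gray
      E gray
        D gray
          D→B: B is gray → back edge
First back edge: D → B.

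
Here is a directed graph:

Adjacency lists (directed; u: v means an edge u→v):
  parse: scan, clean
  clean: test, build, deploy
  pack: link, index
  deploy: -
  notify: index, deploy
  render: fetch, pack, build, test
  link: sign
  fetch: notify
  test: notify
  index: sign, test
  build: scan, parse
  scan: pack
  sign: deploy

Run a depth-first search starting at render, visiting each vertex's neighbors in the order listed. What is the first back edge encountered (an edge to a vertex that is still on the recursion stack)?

test->notify

DFS from render (visiting each vertex's neighbors in the order listed); mark gray on enter, black on exit:
render gray
  fetch gray
    notify gray
      index gray
        sign gray
          deploy gray
          deploy black
        sign black
        test gray
          test→notify: notify is gray → back edge
First back edge: test → notify.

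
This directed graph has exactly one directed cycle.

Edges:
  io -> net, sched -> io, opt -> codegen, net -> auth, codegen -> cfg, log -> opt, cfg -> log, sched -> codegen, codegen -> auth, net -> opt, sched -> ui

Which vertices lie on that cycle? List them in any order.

DFS with gray/black marking from codegen:
codegen gray
  cfg gray
    log gray
      opt gray
        opt→codegen: codegen is gray → back edge
Back edge closes the cycle codegen → cfg → log → opt → codegen; its vertices are {cfg, log, opt, codegen}.

cfg, log, opt, codegen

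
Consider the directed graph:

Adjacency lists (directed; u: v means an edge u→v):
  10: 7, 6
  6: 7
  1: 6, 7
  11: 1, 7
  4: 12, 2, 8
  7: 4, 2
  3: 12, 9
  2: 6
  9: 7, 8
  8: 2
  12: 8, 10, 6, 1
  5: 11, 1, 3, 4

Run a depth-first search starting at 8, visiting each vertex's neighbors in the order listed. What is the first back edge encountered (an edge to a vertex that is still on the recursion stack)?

12→8

DFS from 8 (visiting each vertex's neighbors in the order listed); mark gray on enter, black on exit:
8 gray
  2 gray
    6 gray
      7 gray
        4 gray
          12 gray
            12→8: 8 is gray → back edge
First back edge: 12 → 8.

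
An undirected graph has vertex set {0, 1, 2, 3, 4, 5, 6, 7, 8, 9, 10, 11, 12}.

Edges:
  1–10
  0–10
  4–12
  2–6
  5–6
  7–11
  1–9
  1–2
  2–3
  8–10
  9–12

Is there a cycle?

No

DFS, tracking each vertex's parent; an edge to a visited non-parent vertex closes a cycle.
Start from 4:
visit 4 (parent –)
  visit 12 (parent 4)
    12–4: parent, skip
    visit 9 (parent 12)
      9–12: parent, skip
      visit 1 (parent 9)
        1–9: parent, skip
        visit 2 (parent 1)
          visit 3 (parent 2)
            3–2: parent, skip
          visit 6 (parent 2)
            6–2: parent, skip
            visit 5 (parent 6)
              5–6: parent, skip
          2–1: parent, skip
        visit 10 (parent 1)
          visit 8 (parent 10)
            8–10: parent, skip
          10–1: parent, skip
          visit 0 (parent 10)
            0–10: parent, skip
visit 7 (parent –)
  visit 11 (parent 7)
    11–7: parent, skip
No non-parent visited neighbor found — the graph is a forest.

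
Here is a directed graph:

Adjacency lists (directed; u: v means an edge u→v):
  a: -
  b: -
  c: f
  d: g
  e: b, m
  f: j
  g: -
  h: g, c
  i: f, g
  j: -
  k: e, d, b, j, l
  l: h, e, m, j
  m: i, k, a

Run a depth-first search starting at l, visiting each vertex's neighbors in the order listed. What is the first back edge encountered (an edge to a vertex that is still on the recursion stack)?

DFS from l (visiting each vertex's neighbors in the order listed); mark gray on enter, black on exit:
l gray
  h gray
    g gray
    g black
    c gray
      f gray
        j gray
        j black
      f black
    c black
  h black
  e gray
    b gray
    b black
    m gray
      i gray
        i→f: f black — skip
        i→g: g black — skip
      i black
      k gray
        k→e: e is gray → back edge
First back edge: k → e.

k->e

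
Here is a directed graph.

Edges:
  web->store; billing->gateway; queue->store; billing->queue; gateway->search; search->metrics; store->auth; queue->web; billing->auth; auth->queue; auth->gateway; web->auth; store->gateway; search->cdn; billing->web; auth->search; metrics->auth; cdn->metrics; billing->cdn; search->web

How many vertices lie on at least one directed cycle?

8

A vertex is on a directed cycle iff it belongs to a strongly connected component of size ≥ 2 (or has a self-loop).
The vertices on cycles are {cdn, web, auth, queue, store, search, gateway, metrics} — 8 in total.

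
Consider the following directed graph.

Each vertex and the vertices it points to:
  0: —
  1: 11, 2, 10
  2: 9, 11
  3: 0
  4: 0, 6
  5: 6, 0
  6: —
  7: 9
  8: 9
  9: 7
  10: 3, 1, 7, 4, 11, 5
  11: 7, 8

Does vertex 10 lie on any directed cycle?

10 is on a cycle iff 10 can reach itself via ≥1 edge.
10 → 1 → 10 — yes.

Yes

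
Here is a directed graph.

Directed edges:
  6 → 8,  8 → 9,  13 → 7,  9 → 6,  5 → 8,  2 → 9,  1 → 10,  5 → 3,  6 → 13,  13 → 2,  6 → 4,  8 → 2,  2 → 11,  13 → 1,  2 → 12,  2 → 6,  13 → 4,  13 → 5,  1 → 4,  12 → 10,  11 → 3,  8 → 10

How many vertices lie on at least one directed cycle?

A vertex is on a directed cycle iff it belongs to a strongly connected component of size ≥ 2 (or has a self-loop).
The vertices on cycles are {2, 5, 6, 8, 9, 13} — 6 in total.

6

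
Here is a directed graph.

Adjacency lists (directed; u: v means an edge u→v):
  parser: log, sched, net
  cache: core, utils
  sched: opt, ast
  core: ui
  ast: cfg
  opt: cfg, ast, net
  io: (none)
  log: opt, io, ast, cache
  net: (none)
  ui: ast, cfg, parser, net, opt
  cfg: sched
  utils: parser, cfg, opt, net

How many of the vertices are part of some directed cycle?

10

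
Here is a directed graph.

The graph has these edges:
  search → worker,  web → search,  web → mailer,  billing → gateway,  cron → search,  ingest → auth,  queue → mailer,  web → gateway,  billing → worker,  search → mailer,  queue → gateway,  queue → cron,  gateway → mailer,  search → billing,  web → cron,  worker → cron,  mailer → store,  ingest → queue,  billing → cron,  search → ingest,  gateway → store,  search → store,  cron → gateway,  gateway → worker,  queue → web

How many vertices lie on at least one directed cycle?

8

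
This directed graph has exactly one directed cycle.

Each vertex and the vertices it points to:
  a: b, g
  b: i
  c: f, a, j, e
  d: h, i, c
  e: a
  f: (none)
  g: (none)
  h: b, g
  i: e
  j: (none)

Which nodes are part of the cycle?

a, b, e, i

DFS with gray/black marking from a:
a gray
  b gray
    i gray
      e gray
        e→a: a is gray → back edge
Back edge closes the cycle a → b → i → e → a; its vertices are {a, b, e, i}.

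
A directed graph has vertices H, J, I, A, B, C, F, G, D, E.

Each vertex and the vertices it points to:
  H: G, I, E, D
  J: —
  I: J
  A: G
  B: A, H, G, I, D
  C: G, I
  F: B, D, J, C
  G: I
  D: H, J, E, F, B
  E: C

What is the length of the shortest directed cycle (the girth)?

For each vertex v, BFS finds the shortest path from v back to v.
The shortest such closed walk is D → H → D, length 2.

2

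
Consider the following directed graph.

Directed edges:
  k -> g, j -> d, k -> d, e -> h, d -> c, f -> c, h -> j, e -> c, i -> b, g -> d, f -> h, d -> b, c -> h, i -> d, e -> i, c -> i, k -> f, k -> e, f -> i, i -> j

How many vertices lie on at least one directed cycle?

5

A vertex is on a directed cycle iff it belongs to a strongly connected component of size ≥ 2 (or has a self-loop).
The vertices on cycles are {c, d, h, i, j} — 5 in total.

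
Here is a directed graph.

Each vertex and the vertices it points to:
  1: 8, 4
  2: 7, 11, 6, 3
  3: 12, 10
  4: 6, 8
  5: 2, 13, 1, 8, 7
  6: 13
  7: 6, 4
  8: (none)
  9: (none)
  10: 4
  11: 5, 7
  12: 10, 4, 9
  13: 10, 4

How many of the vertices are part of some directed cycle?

7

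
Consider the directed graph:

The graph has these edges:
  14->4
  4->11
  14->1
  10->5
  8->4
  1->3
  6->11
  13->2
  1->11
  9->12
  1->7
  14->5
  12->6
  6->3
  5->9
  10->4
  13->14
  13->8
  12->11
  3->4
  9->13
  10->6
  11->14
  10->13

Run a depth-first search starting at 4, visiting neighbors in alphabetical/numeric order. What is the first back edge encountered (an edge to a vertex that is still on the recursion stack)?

3→4

DFS from 4 (visiting neighbors in alphabetical/numeric order); mark gray on enter, black on exit:
4 gray
  11 gray
    14 gray
      1 gray
        3 gray
          3→4: 4 is gray → back edge
First back edge: 3 → 4.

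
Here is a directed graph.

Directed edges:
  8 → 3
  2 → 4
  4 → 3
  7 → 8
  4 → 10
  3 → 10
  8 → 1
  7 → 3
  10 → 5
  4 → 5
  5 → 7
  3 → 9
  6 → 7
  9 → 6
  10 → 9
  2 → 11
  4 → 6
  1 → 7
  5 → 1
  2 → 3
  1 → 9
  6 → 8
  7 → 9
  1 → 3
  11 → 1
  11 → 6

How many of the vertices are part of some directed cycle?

A vertex is on a directed cycle iff it belongs to a strongly connected component of size ≥ 2 (or has a self-loop).
The vertices on cycles are {1, 3, 5, 6, 7, 8, 9, 10} — 8 in total.

8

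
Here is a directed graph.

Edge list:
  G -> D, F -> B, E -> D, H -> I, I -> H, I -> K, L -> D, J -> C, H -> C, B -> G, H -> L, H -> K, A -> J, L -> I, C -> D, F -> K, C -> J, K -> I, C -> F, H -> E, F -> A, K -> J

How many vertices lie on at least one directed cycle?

8

A vertex is on a directed cycle iff it belongs to a strongly connected component of size ≥ 2 (or has a self-loop).
The vertices on cycles are {A, C, F, H, I, J, K, L} — 8 in total.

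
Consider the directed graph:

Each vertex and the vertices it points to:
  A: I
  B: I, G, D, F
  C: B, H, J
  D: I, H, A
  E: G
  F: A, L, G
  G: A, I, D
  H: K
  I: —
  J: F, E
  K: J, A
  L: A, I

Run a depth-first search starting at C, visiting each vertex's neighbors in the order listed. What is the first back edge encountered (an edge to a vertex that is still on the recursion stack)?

F->G

DFS from C (visiting each vertex's neighbors in the order listed); mark gray on enter, black on exit:
C gray
  B gray
    I gray
    I black
    G gray
      A gray
        A→I: I black — skip
      A black
      G→I: I black — skip
      D gray
        D→I: I black — skip
        H gray
          K gray
            J gray
              F gray
                F→A: A black — skip
                L gray
                  L→A: A black — skip
                  L→I: I black — skip
                L black
                F→G: G is gray → back edge
First back edge: F → G.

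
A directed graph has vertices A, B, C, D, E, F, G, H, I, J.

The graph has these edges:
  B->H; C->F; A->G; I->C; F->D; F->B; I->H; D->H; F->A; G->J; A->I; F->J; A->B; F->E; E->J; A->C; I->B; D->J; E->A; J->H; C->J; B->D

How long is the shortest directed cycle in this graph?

3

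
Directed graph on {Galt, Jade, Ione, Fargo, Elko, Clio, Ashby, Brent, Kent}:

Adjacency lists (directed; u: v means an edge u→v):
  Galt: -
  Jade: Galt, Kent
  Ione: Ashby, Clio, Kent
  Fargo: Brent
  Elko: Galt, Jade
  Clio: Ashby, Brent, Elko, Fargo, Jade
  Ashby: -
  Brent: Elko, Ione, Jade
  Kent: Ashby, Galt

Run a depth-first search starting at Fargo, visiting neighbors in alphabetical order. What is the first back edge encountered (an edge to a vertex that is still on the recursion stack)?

Clio→Brent

DFS from Fargo (visiting neighbors in alphabetical order); mark gray on enter, black on exit:
Fargo gray
  Brent gray
    Elko gray
      Galt gray
      Galt black
      Jade gray
        Jade→Galt: Galt black — skip
        Kent gray
          Ashby gray
          Ashby black
          Kent→Galt: Galt black — skip
        Kent black
      Jade black
    Elko black
    Ione gray
      Ione→Ashby: Ashby black — skip
      Clio gray
        Clio→Ashby: Ashby black — skip
        Clio→Brent: Brent is gray → back edge
First back edge: Clio → Brent.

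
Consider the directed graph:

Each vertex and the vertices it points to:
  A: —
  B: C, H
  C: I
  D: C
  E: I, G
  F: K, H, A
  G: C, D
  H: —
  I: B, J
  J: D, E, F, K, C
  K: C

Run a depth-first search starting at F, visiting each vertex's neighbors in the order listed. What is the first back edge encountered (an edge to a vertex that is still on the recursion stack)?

B->C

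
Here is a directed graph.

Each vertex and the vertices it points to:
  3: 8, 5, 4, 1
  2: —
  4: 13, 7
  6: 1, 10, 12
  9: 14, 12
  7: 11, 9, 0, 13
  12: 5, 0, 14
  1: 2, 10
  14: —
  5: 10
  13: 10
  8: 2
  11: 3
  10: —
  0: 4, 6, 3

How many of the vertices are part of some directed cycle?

8

A vertex is on a directed cycle iff it belongs to a strongly connected component of size ≥ 2 (or has a self-loop).
The vertices on cycles are {0, 3, 4, 6, 7, 9, 11, 12} — 8 in total.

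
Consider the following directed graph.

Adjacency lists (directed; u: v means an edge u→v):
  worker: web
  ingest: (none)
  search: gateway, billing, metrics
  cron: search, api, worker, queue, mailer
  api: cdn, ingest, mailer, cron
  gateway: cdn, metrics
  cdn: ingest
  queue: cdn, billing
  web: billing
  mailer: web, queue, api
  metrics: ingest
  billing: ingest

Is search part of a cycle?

search lies on a cycle iff there is a path from search back to itself.
Exploring from search, it never reaches itself; equivalently, its strongly connected component is a singleton.

No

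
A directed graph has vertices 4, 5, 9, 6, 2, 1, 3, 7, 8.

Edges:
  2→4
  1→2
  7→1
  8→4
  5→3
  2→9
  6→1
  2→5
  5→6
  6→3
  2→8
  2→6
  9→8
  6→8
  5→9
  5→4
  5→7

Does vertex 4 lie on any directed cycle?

4 lies on a cycle iff there is a path from 4 back to itself.
Exploring from 4, it never reaches itself; equivalently, its strongly connected component is a singleton.

No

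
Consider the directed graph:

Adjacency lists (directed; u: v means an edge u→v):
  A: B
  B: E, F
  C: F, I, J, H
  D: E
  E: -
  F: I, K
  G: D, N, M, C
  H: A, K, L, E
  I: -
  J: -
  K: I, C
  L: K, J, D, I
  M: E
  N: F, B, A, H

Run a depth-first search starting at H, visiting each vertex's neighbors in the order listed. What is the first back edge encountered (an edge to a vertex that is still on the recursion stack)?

DFS from H (visiting each vertex's neighbors in the order listed); mark gray on enter, black on exit:
H gray
  A gray
    B gray
      E gray
      E black
      F gray
        I gray
        I black
        K gray
          K→I: I black — skip
          C gray
            C→F: F is gray → back edge
First back edge: C → F.

C→F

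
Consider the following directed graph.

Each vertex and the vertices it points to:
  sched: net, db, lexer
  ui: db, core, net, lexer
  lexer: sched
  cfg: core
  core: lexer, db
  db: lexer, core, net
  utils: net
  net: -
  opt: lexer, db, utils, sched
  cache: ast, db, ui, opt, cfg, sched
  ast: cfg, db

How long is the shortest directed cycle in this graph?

For each vertex v, BFS finds the shortest path from v back to v.
The shortest such closed walk is core → db → core, length 2.

2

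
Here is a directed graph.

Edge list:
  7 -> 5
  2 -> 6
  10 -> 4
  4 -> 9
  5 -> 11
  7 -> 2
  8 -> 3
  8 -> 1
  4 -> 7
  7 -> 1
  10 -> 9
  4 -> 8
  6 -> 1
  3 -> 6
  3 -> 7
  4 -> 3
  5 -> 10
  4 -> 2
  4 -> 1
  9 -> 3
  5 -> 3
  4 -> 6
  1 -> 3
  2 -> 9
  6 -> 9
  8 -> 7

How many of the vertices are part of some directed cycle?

10

A vertex is on a directed cycle iff it belongs to a strongly connected component of size ≥ 2 (or has a self-loop).
The vertices on cycles are {1, 2, 3, 4, 5, 6, 7, 8, 9, 10} — 10 in total.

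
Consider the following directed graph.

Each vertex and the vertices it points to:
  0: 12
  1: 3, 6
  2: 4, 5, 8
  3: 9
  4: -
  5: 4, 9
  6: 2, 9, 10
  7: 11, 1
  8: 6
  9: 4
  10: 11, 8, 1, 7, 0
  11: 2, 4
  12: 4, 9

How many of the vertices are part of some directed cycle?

A vertex is on a directed cycle iff it belongs to a strongly connected component of size ≥ 2 (or has a self-loop).
The vertices on cycles are {1, 2, 6, 7, 8, 10, 11} — 7 in total.

7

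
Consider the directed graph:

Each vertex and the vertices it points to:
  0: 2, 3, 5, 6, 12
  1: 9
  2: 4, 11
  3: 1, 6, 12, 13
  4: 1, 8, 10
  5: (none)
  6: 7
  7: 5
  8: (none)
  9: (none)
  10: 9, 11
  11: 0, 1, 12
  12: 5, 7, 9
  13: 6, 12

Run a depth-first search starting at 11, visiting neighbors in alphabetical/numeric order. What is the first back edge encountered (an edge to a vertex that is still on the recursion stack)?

DFS from 11 (visiting neighbors in alphabetical/numeric order); mark gray on enter, black on exit:
11 gray
  0 gray
    2 gray
      4 gray
        1 gray
          9 gray
          9 black
        1 black
        8 gray
        8 black
        10 gray
          10→9: 9 black — skip
          10→11: 11 is gray → back edge
First back edge: 10 → 11.

10→11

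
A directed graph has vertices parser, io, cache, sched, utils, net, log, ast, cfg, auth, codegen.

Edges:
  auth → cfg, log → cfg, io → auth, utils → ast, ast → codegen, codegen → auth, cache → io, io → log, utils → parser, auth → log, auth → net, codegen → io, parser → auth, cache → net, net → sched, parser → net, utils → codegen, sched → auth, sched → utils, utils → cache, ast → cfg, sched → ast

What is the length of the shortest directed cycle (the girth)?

For each vertex v, BFS finds the shortest path from v back to v.
The shortest such closed walk is net → sched → auth → net, length 3.

3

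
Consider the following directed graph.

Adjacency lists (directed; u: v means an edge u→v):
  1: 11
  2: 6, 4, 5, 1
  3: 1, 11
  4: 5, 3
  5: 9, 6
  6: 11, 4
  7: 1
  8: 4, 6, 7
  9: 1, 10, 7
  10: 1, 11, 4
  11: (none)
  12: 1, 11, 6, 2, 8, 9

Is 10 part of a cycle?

10 is on a cycle iff 10 can reach itself via ≥1 edge.
10 → 4 → 5 → 9 → 10 — yes.

Yes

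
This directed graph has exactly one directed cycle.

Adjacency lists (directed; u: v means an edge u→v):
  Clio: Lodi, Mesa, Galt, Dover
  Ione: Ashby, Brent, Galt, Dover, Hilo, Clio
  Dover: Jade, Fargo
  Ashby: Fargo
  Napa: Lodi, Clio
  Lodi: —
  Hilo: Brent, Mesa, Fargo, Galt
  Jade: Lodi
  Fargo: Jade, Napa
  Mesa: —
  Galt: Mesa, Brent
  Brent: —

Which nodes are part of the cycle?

Clio, Napa, Dover, Fargo

DFS with gray/black marking from Clio:
Clio gray
  Lodi gray
  Lodi black
  Mesa gray
  Mesa black
  Galt gray
    Galt→Mesa: Mesa black — skip
    Brent gray
    Brent black
  Galt black
  Dover gray
    Jade gray
      Jade→Lodi: Lodi black — skip
    Jade black
    Fargo gray
      Fargo→Jade: Jade black — skip
      Napa gray
        Napa→Lodi: Lodi black — skip
        Napa→Clio: Clio is gray → back edge
Back edge closes the cycle Clio → Dover → Fargo → Napa → Clio; its vertices are {Clio, Napa, Dover, Fargo}.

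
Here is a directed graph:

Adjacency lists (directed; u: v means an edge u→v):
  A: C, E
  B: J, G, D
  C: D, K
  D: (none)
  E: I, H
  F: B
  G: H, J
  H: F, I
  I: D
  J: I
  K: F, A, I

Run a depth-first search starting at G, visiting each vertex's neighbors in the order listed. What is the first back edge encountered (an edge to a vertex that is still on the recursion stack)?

DFS from G (visiting each vertex's neighbors in the order listed); mark gray on enter, black on exit:
G gray
  H gray
    F gray
      B gray
        J gray
          I gray
            D gray
            D black
          I black
        J black
        B→G: G is gray → back edge
First back edge: B → G.

B→G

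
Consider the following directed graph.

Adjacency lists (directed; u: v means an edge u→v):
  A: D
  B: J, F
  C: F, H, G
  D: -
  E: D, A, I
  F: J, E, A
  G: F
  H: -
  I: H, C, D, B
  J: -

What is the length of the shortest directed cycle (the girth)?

4

For each vertex v, BFS finds the shortest path from v back to v.
The shortest such closed walk is I → C → F → E → I, length 4.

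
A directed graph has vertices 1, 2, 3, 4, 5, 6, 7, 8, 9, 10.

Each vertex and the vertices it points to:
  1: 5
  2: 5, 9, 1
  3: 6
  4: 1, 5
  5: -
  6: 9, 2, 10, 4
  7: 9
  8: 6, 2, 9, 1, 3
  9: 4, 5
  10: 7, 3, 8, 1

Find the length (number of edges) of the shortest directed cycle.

For each vertex v, BFS finds the shortest path from v back to v.
The shortest such closed walk is 10 → 8 → 6 → 10, length 3.

3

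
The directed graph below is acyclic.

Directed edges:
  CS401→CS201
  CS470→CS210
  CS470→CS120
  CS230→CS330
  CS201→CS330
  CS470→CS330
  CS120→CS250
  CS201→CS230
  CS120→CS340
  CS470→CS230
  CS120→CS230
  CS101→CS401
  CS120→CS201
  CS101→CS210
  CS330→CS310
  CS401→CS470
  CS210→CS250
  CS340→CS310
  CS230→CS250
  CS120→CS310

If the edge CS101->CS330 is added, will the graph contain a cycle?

Adding CS101→CS330 creates a cycle iff CS330 can already reach CS101.
Explore from CS330: no path reaches CS101. The graph stays acyclic.

No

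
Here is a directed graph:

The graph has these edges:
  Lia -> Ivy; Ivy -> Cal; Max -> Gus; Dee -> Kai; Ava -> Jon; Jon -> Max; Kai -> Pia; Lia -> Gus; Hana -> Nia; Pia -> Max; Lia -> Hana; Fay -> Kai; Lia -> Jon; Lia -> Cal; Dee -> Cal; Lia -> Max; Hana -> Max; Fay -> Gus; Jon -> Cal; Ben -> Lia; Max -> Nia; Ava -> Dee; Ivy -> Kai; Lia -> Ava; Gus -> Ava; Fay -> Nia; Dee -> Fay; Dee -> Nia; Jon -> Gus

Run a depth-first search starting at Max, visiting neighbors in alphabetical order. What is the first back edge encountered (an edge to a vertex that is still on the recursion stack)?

DFS from Max (visiting neighbors in alphabetical order); mark gray on enter, black on exit:
Max gray
  Gus gray
    Ava gray
      Dee gray
        Cal gray
        Cal black
        Fay gray
          Fay→Gus: Gus is gray → back edge
First back edge: Fay → Gus.

Fay→Gus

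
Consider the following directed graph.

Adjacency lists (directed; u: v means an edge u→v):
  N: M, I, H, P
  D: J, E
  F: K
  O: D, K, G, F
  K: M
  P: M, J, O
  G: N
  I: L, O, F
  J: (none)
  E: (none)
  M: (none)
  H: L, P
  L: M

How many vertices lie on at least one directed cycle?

A vertex is on a directed cycle iff it belongs to a strongly connected component of size ≥ 2 (or has a self-loop).
The vertices on cycles are {G, H, I, N, O, P} — 6 in total.

6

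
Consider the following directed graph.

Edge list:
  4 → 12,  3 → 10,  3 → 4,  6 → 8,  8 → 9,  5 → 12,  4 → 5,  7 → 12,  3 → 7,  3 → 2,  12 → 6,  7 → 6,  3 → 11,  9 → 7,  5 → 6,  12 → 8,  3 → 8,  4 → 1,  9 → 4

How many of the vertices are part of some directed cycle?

7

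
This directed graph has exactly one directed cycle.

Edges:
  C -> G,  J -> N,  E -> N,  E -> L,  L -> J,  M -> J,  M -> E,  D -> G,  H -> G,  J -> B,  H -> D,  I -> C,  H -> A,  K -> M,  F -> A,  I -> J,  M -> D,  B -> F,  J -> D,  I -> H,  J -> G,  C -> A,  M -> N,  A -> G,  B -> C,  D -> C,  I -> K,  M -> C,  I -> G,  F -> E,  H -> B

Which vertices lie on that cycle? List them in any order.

DFS with gray/black marking from E:
E gray
  L gray
    J gray
      D gray
        G gray
        G black
        C gray
          C→G: G black — skip
          A gray
            A→G: G black — skip
          A black
        C black
      D black
      N gray
      N black
      J→G: G black — skip
      B gray
        F gray
          F→A: A black — skip
          F→E: E is gray → back edge
Back edge closes the cycle E → L → J → B → F → E; its vertices are {B, E, F, J, L}.

B, E, F, J, L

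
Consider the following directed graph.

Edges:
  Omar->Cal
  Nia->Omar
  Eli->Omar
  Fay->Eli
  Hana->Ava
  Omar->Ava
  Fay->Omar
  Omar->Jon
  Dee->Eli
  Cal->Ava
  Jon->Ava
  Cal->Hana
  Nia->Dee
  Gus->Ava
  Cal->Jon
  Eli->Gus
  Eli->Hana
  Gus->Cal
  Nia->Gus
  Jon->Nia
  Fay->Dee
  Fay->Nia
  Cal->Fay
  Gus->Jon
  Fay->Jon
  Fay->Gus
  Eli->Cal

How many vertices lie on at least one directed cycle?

A vertex is on a directed cycle iff it belongs to a strongly connected component of size ≥ 2 (or has a self-loop).
The vertices on cycles are {Cal, Dee, Eli, Fay, Gus, Jon, Nia, Omar} — 8 in total.

8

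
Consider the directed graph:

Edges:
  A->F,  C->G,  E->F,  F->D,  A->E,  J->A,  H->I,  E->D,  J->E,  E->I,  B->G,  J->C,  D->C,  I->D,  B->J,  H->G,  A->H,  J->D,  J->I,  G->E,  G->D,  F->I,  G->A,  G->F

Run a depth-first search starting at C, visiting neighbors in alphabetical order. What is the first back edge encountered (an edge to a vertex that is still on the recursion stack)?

D->C

DFS from C (visiting neighbors in alphabetical order); mark gray on enter, black on exit:
C gray
  G gray
    A gray
      E gray
        D gray
          D→C: C is gray → back edge
First back edge: D → C.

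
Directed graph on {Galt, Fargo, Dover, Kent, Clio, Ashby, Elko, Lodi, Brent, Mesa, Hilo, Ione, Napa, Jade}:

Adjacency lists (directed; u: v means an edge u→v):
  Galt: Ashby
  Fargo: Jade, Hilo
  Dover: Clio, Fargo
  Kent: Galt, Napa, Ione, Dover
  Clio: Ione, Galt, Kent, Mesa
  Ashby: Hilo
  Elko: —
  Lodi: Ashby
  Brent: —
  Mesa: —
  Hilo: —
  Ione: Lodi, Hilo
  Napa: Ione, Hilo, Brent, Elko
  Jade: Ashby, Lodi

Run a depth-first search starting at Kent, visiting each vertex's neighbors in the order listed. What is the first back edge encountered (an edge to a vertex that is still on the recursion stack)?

DFS from Kent (visiting each vertex's neighbors in the order listed); mark gray on enter, black on exit:
Kent gray
  Galt gray
    Ashby gray
      Hilo gray
      Hilo black
    Ashby black
  Galt black
  Napa gray
    Ione gray
      Lodi gray
        Lodi→Ashby: Ashby black — skip
      Lodi black
      Ione→Hilo: Hilo black — skip
    Ione black
    Napa→Hilo: Hilo black — skip
    Brent gray
    Brent black
    Elko gray
    Elko black
  Napa black
  Kent→Ione: Ione black — skip
  Dover gray
    Clio gray
      Clio→Ione: Ione black — skip
      Clio→Galt: Galt black — skip
      Clio→Kent: Kent is gray → back edge
First back edge: Clio → Kent.

Clio->Kent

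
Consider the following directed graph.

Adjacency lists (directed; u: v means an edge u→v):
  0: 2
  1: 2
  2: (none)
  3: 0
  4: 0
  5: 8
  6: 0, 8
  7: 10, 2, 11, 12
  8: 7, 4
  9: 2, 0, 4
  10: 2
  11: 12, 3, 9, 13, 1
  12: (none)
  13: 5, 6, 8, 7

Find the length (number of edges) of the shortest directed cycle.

3

For each vertex v, BFS finds the shortest path from v back to v.
The shortest such closed walk is 11 → 13 → 7 → 11, length 3.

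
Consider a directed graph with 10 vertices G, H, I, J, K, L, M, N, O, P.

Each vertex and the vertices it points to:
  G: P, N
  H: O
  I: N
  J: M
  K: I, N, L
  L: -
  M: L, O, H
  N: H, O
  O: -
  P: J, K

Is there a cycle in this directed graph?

No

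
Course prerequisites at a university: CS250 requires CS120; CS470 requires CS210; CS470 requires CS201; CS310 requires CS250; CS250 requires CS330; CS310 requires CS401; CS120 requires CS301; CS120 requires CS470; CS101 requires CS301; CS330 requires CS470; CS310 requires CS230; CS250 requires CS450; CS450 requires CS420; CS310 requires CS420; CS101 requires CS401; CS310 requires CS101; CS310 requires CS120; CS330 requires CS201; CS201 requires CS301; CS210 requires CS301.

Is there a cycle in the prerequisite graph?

DFS with white/gray/black marking, starting from CS450:
CS450 gray
  CS420 gray
  CS420 black
CS450 black
CS101 gray
  CS401 gray
  CS401 black
  CS301 gray
  CS301 black
CS101 black
CS330 gray
  CS201 gray
    CS201→CS301: CS301 black — skip
  CS201 black
  CS470 gray
    CS470→CS201: CS201 black — skip
    CS210 gray
      CS210→CS301: CS301 black — skip
    CS210 black
  CS470 black
CS330 black
CS310 gray
  CS310→CS420: CS420 black — skip
  CS230 gray
  CS230 black
  CS310→CS101: CS101 black — skip
  CS250 gray
    CS120 gray
      CS120→CS470: CS470 black — skip
      CS120→CS301: CS301 black — skip
    CS120 black
    CS250→CS450: CS450 black — skip
    CS250→CS330: CS330 black — skip
  CS250 black
  CS310→CS401: CS401 black — skip
  CS310→CS120: CS120 black — skip
CS310 black
Every edge goes to a white or black vertex — no back edge, so the graph is acyclic.

No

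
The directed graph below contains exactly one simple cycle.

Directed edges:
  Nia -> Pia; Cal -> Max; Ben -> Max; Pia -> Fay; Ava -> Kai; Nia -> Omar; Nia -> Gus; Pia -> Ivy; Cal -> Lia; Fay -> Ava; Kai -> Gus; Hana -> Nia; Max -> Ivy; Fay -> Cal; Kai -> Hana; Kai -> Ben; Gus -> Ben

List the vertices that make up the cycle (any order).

Ava, Fay, Kai, Nia, Pia, Hana

DFS with gray/black marking from Nia:
Nia gray
  Pia gray
    Ivy gray
    Ivy black
    Fay gray
      Cal gray
        Lia gray
        Lia black
        Max gray
          Max→Ivy: Ivy black — skip
        Max black
      Cal black
      Ava gray
        Kai gray
          Ben gray
            Ben→Max: Max black — skip
          Ben black
          Hana gray
            Hana→Nia: Nia is gray → back edge
Back edge closes the cycle Nia → Pia → Fay → Ava → Kai → Hana → Nia; its vertices are {Ava, Fay, Kai, Nia, Pia, Hana}.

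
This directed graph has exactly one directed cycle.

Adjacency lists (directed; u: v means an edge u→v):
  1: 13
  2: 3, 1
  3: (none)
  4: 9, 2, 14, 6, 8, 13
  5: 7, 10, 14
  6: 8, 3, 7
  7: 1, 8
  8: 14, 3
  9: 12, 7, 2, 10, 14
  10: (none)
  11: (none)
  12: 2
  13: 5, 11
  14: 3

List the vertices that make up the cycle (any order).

DFS with gray/black marking from 13:
13 gray
  5 gray
    7 gray
      1 gray
        1→13: 13 is gray → back edge
Back edge closes the cycle 13 → 5 → 7 → 1 → 13; its vertices are {1, 5, 7, 13}.

1, 5, 7, 13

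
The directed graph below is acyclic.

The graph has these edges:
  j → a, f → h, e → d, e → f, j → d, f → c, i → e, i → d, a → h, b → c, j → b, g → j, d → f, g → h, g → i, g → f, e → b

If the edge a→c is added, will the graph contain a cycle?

Adding a→c creates a cycle iff c can already reach a.
Explore from c: no path reaches a. The graph stays acyclic.

No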